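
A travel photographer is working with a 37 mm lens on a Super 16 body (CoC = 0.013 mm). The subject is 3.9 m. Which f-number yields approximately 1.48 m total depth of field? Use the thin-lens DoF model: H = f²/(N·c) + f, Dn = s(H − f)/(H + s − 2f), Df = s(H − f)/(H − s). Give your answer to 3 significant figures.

f/5

Write h = H − f = f²/(N·c). The thin-lens limits are Dn = s·h/(h + (s−f)) and Df = s·h/(h − (s−f)), so DoF = Df − Dn = 2·s·(s−f)·h / (h² − (s−f)²).
That is a quadratic in h: DoF·h² − 2·s·(s−f)·h − DoF·(s−f)² = 0 ⇒ h = (s−f)·(s + √(s² + DoF²)) / DoF = 3863 × (3900 + √(3900² + 1480²)) / 1480 = 3863 × (3900 + 4171.38) / 1480 ≈ 21067 mm.
Then N = f²/(c·h) = 37² / (0.013 × 21067) = 1369 / 273.88 ≈ 5.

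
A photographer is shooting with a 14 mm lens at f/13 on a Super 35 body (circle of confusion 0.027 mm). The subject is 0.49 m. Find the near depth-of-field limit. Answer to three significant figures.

Hyperfocal distance H = f²/(N·c) + f = 14²/(13 × 0.027) + 14 = 196/0.351 + 14 ≈ 572.4 mm ≈ 0.572 m.
Near limit Dn = s·(H − f)/(H + s − 2f) = 490 × (572.4 − 14) / (572.4 + 490 − 2 × 14) = 490 × 558.4 / 1034.4 ≈ 264.52 mm.

265 mm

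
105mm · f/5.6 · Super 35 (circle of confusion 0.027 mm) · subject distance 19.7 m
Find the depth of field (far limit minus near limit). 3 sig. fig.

11.4 m

Hyperfocal distance H = f²/(N·c) + f = 105²/(5.6 × 0.027) + 105 = 11025/0.1512 + 105 ≈ 73021.7 mm ≈ 73.02 m.
Near limit Dn = s·(H − f)/(H + s − 2f) = 19700 × (73021.7 − 105) / (73021.7 + 19700 − 2 × 105) = 19700 × 72916.7 / 92511.7 ≈ 15527 mm.
Far limit Df = s·(H − f)/(H − s) = 19700 × (73021.7 − 105) / (73021.7 − 19700) = 19700 × 72916.7 / 53321.7 ≈ 26939 mm.
Depth of field = Df − Dn = 26939 − 15527 ≈ 11412 mm ≈ 11.4 m.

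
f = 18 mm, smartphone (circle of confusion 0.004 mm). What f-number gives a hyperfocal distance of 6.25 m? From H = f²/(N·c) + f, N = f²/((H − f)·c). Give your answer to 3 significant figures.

Rearrange H = f²/(N·c) + f for N: N = f² / ((H − f)·c).
N = 18² / ((6250 − 18) × 0.004) = 324 / 24.93 ≈ 13.

f/13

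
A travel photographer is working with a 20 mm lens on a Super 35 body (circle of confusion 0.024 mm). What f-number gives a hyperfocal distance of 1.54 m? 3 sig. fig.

f/11

Rearrange H = f²/(N·c) + f for N: N = f² / ((H − f)·c).
N = 20² / ((1540 − 20) × 0.024) = 400 / 36.48 ≈ 11.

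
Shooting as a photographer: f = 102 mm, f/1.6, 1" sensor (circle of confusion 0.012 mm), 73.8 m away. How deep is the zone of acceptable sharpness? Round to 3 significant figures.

20.5 m

Hyperfocal distance H = f²/(N·c) + f = 102²/(1.6 × 0.012) + 102 = 10404/0.0192 + 102 ≈ 541977.0 mm ≈ 542.0 m.
Near limit Dn = s·(H − f)/(H + s − 2f) = 73800 × (541977.0 − 102) / (541977.0 + 73800 − 2 × 102) = 73800 × 541875.0 / 615573.0 ≈ 64964 mm.
Far limit Df = s·(H − f)/(H − s) = 73800 × (541977.0 − 102) / (541977.0 − 73800) = 73800 × 541875.0 / 468177.0 ≈ 85417 mm.
Depth of field = Df − Dn = 85417 − 64964 ≈ 20453 mm ≈ 20.5 m.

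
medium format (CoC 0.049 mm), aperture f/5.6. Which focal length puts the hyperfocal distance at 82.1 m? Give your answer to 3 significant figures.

150 mm

From H = f²/(N·c) + f, with f ≪ H: f ≈ √(H·N·c) = √(82100 × 5.6 × 0.049) = √22528 ≈ 150.1 mm.
The +f correction barely moves this — solving exactly, f² + N·c·f − N·c·H = 0 ⇒ f = (−N·c + √((N·c)² + 4·N·c·H))/2 = (−0.2744 + √90113)/2 ≈ 149.96 mm, so f ≈ 150 mm.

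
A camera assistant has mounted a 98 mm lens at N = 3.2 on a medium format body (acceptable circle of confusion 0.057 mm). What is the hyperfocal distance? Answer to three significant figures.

52.8 m

Hyperfocal distance H = f²/(N·c) + f = 98²/(3.2 × 0.057) + 98 = 9604/0.1824 + 98 ≈ 52751.5 mm ≈ 52.8 m.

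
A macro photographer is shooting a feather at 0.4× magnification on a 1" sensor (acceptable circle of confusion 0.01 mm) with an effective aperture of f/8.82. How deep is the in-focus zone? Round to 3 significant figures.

1.10 mm

At magnification m, DoF ≈ 2·N_eff·c/m² = 2 × 8.82 × 0.01 / 0.4² = 0.1764 / 0.16 ≈ 1.1 mm.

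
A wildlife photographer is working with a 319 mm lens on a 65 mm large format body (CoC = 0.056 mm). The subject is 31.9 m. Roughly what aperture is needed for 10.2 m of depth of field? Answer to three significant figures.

Write h = H − f = f²/(N·c). The thin-lens limits are Dn = s·h/(h + (s−f)) and Df = s·h/(h − (s−f)), so DoF = Df − Dn = 2·s·(s−f)·h / (h² − (s−f)²).
That is a quadratic in h: DoF·h² − 2·s·(s−f)·h − DoF·(s−f)² = 0 ⇒ h = (s−f)·(s + √(s² + DoF²)) / DoF = 31581 × (31900 + √(31900² + 10200²)) / 10200 = 31581 × (31900 + 33491.0) / 10200 ≈ 202462 mm.
Then N = f²/(c·h) = 319² / (0.056 × 202462) = 101761 / 11338 ≈ 8.98.

f/8.98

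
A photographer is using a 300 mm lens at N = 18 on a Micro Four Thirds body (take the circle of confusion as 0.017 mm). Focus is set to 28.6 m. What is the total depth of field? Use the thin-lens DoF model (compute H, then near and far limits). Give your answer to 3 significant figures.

5.56 m

Hyperfocal distance H = f²/(N·c) + f = 300²/(18 × 0.017) + 300 = 90000/0.306 + 300 ≈ 294417.6 mm ≈ 294.4 m.
Near limit Dn = s·(H − f)/(H + s − 2f) = 28600 × (294417.6 − 300) / (294417.6 + 28600 − 2 × 300) = 28600 × 294117.6 / 322417.6 ≈ 26089.7 mm.
Far limit Df = s·(H − f)/(H − s) = 28600 × (294417.6 − 300) / (294417.6 − 28600) = 28600 × 294117.6 / 265817.6 ≈ 31644.9 mm.
Depth of field = Df − Dn = 31644.9 − 26089.7 ≈ 5555.2 mm ≈ 5.56 m.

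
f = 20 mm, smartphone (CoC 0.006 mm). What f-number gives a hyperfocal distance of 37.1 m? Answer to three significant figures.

f/1.80

Rearrange H = f²/(N·c) + f for N: N = f² / ((H − f)·c).
N = 20² / ((37100 − 20) × 0.006) = 400 / 222.5 ≈ 1.80.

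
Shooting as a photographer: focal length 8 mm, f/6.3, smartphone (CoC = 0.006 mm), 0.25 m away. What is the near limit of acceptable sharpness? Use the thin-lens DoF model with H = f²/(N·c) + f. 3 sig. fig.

Hyperfocal distance H = f²/(N·c) + f = 8²/(6.3 × 0.006) + 8 = 64/0.0378 + 8 ≈ 1701.1 mm ≈ 1.701 m.
Near limit Dn = s·(H − f)/(H + s − 2f) = 250 × (1701.1 − 8) / (1701.1 + 250 − 2 × 8) = 250 × 1693.1 / 1935.1 ≈ 218.74 mm.

219 mm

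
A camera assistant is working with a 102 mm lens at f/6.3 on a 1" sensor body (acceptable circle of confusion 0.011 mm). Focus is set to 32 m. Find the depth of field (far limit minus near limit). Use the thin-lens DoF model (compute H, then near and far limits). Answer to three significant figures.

14.2 m

Hyperfocal distance H = f²/(N·c) + f = 102²/(6.3 × 0.011) + 102 = 10404/0.0693 + 102 ≈ 150231.9 mm ≈ 150.2 m.
Near limit Dn = s·(H − f)/(H + s − 2f) = 32000 × (150231.9 − 102) / (150231.9 + 32000 − 2 × 102) = 32000 × 150129.9 / 182027.9 ≈ 26392 mm.
Far limit Df = s·(H − f)/(H − s) = 32000 × (150231.9 − 102) / (150231.9 − 32000) = 32000 × 150129.9 / 118231.9 ≈ 40633 mm.
Depth of field = Df − Dn = 40633 − 26392 ≈ 14241 mm ≈ 14.2 m.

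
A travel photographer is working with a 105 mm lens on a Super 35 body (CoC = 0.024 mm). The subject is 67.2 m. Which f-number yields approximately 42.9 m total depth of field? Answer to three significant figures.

f/2.00

Write h = H − f = f²/(N·c). The thin-lens limits are Dn = s·h/(h + (s−f)) and Df = s·h/(h − (s−f)), so DoF = Df − Dn = 2·s·(s−f)·h / (h² − (s−f)²).
That is a quadratic in h: DoF·h² − 2·s·(s−f)·h − DoF·(s−f)² = 0 ⇒ h = (s−f)·(s + √(s² + DoF²)) / DoF = 67095 × (67200 + √(67200² + 42900²)) / 42900 = 67095 × (67200 + 79726.1) / 42900 ≈ 229790 mm.
Then N = f²/(c·h) = 105² / (0.024 × 229790) = 11025 / 5515.0 ≈ 2.00.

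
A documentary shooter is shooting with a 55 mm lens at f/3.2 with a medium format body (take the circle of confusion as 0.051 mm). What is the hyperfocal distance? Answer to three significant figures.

Hyperfocal distance H = f²/(N·c) + f = 55²/(3.2 × 0.051) + 55 = 3025/0.1632 + 55 ≈ 18590.5 mm ≈ 18.6 m.

18.6 m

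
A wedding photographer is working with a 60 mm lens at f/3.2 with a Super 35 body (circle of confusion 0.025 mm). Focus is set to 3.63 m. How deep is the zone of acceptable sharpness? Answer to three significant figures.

Hyperfocal distance H = f²/(N·c) + f = 60²/(3.2 × 0.025) + 60 = 3600/0.08 + 60 ≈ 45060.0 mm ≈ 45.06 m.
Near limit Dn = s·(H − f)/(H + s − 2f) = 3630 × (45060.0 − 60) / (45060.0 + 3630 − 2 × 60) = 3630 × 45000.0 / 48570.0 ≈ 3363.19 mm.
Far limit Df = s·(H − f)/(H − s) = 3630 × (45060.0 − 60) / (45060.0 − 3630) = 3630 × 45000.0 / 41430.0 ≈ 3942.80 mm.
Depth of field = Df − Dn = 3942.80 − 3363.19 ≈ 579.61 mm ≈ 0.580 m.

0.580 m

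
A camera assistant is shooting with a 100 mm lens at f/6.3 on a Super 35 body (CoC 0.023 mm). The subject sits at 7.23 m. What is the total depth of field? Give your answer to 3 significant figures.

Hyperfocal distance H = f²/(N·c) + f = 100²/(6.3 × 0.023) + 100 = 10000/0.1449 + 100 ≈ 69113.1 mm ≈ 69.11 m.
Near limit Dn = s·(H − f)/(H + s − 2f) = 7230 × (69113.1 − 100) / (69113.1 + 7230 − 2 × 100) = 7230 × 69013.1 / 76143.1 ≈ 6553.0 mm.
Far limit Df = s·(H − f)/(H − s) = 7230 × (69113.1 − 100) / (69113.1 − 7230) = 7230 × 69013.1 / 61883.1 ≈ 8063.0 mm.
Depth of field = Df − Dn = 8063.0 − 6553.0 ≈ 1510.0 mm ≈ 1.51 m.

1.51 m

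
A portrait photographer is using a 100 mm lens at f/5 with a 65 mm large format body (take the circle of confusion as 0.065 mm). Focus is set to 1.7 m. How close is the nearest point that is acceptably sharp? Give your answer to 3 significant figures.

Hyperfocal distance H = f²/(N·c) + f = 100²/(5 × 0.065) + 100 = 10000/0.325 + 100 ≈ 30869.2 mm ≈ 30.87 m.
Near limit Dn = s·(H − f)/(H + s − 2f) = 1700 × (30869.2 − 100) / (30869.2 + 1700 − 2 × 100) = 1700 × 30769.2 / 32369.2 ≈ 1616.0 mm ≈ 1.62 m.

1.62 m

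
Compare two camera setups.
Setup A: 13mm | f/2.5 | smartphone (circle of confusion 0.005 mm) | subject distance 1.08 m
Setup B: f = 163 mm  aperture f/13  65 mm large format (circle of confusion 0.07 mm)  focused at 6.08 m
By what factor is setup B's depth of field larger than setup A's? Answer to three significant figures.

Setup A: H = 13²/(2.5×0.005) + 13 ≈ 13533.0 mm; DoF = Df − Dn = 1172.54 − 1001.00 ≈ 171.54 mm.
Setup B: H = 163²/(13×0.07) + 163 ≈ 29359.7 mm; DoF = Df − Dn = 7625.4 − 5055.5 ≈ 2569.9 mm.
Ratio = 2569.9 / 171.54 ≈ 15.0.

15.0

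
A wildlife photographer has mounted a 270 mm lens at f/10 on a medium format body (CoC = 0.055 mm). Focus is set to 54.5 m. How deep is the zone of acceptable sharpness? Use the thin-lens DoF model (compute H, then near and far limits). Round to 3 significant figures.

Hyperfocal distance H = f²/(N·c) + f = 270²/(10 × 0.055) + 270 = 72900/0.55 + 270 ≈ 132815.5 mm ≈ 132.8 m.
Near limit Dn = s·(H − f)/(H + s − 2f) = 54500 × (132815.5 − 270) / (132815.5 + 54500 − 2 × 270) = 54500 × 132545.5 / 186775.5 ≈ 38676 mm.
Far limit Df = s·(H − f)/(H − s) = 54500 × (132815.5 − 270) / (132815.5 − 54500) = 54500 × 132545.5 / 78315.5 ≈ 92239 mm.
Depth of field = Df − Dn = 92239 − 38676 ≈ 53563 mm ≈ 53.6 m.

53.6 m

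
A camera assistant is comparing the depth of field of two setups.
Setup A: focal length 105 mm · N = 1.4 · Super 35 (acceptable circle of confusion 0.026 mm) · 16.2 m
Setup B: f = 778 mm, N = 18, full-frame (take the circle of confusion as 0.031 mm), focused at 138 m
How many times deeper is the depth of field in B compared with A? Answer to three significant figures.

20.6

Setup A: H = 105²/(1.4×0.026) + 105 ≈ 302989.6 mm; DoF = Df − Dn = 17109.2 − 15382.6 ≈ 1726.6 mm.
Setup B: H = 778²/(18×0.031) + 778 ≈ 1085516.4 mm; DoF = Df − Dn = 157986 − 122503 ≈ 35483 mm.
Ratio = 35483 / 1726.6 ≈ 20.6.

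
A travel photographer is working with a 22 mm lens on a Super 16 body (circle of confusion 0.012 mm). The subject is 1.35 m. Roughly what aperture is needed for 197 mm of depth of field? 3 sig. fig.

Write h = H − f = f²/(N·c). The thin-lens limits are Dn = s·h/(h + (s−f)) and Df = s·h/(h − (s−f)), so DoF = Df − Dn = 2·s·(s−f)·h / (h² − (s−f)²).
That is a quadratic in h: DoF·h² − 2·s·(s−f)·h − DoF·(s−f)² = 0 ⇒ h = (s−f)·(s + √(s² + DoF²)) / DoF = 1328 × (1350 + √(1350² + 197²)) / 197 = 1328 × (1350 + 1364.30) / 197 ≈ 18297 mm.
Then N = f²/(c·h) = 22² / (0.012 × 18297) = 484 / 219.57 ≈ 2.20.

f/2.20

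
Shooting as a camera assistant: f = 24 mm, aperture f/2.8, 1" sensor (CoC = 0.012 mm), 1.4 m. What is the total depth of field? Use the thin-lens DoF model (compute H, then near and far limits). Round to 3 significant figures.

Hyperfocal distance H = f²/(N·c) + f = 24²/(2.8 × 0.012) + 24 = 576/0.0336 + 24 ≈ 17166.9 mm ≈ 17.17 m.
Near limit Dn = s·(H − f)/(H + s − 2f) = 1400 × (17166.9 − 24) / (17166.9 + 1400 − 2 × 24) = 1400 × 17142.9 / 18518.9 ≈ 1295.98 mm.
Far limit Df = s·(H − f)/(H − s) = 1400 × (17166.9 − 24) / (17166.9 − 1400) = 1400 × 17142.9 / 15766.9 ≈ 1522.18 mm.
Depth of field = Df − Dn = 1522.18 − 1295.98 ≈ 226.20 mm.

226 mm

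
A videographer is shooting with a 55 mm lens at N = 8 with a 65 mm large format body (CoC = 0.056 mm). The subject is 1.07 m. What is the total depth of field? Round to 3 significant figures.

Hyperfocal distance H = f²/(N·c) + f = 55²/(8 × 0.056) + 55 = 3025/0.448 + 55 ≈ 6807.2 mm ≈ 6.807 m.
Near limit Dn = s·(H − f)/(H + s − 2f) = 1070 × (6807.2 − 55) / (6807.2 + 1070 − 2 × 55) = 1070 × 6752.2 / 7767.2 ≈ 930.18 mm.
Far limit Df = s·(H − f)/(H − s) = 1070 × (6807.2 − 55) / (6807.2 − 1070) = 1070 × 6752.2 / 5737.2 ≈ 1259.30 mm.
Depth of field = Df − Dn = 1259.30 − 930.18 ≈ 329.12 mm.

329 mm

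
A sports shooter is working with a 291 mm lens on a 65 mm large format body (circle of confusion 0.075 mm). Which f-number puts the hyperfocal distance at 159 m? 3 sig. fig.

Rearrange H = f²/(N·c) + f for N: N = f² / ((H − f)·c).
N = 291² / ((159000 − 291) × 0.075) = 84681 / 11903 ≈ 7.11.

f/7.11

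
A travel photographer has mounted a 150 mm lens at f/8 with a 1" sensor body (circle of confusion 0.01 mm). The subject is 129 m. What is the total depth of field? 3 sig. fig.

Hyperfocal distance H = f²/(N·c) + f = 150²/(8 × 0.01) + 150 = 22500/0.08 + 150 ≈ 281400.0 mm ≈ 281.4 m.
Near limit Dn = s·(H − f)/(H + s − 2f) = 129000 × (281400.0 − 150) / (281400.0 + 129000 − 2 × 150) = 129000 × 281250.0 / 410100.0 ≈ 88469 mm.
Far limit Df = s·(H − f)/(H − s) = 129000 × (281400.0 − 150) / (281400.0 − 129000) = 129000 × 281250.0 / 152400.0 ≈ 238066 mm.
Depth of field = Df − Dn = 238066 − 88469 ≈ 149597 mm ≈ 150 m.

150 m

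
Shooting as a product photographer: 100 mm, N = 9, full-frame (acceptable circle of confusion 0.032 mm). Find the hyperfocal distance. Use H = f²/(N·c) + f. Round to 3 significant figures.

Hyperfocal distance H = f²/(N·c) + f = 100²/(9 × 0.032) + 100 = 10000/0.288 + 100 ≈ 34822.2 mm ≈ 34.8 m.

34.8 m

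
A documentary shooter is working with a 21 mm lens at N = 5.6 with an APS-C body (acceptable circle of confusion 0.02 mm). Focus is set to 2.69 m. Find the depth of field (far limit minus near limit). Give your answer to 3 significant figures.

Hyperfocal distance H = f²/(N·c) + f = 21²/(5.6 × 0.02) + 21 = 441/0.112 + 21 ≈ 3958.5 mm ≈ 3.959 m.
Near limit Dn = s·(H − f)/(H + s − 2f) = 2690 × (3958.5 − 21) / (3958.5 + 2690 − 2 × 21) = 2690 × 3937.5 / 6606.5 ≈ 1603.3 mm.
Far limit Df = s·(H − f)/(H − s) = 2690 × (3958.5 − 21) / (3958.5 − 2690) = 2690 × 3937.5 / 1268.5 ≈ 8349.9 mm.
Depth of field = Df − Dn = 8349.9 − 1603.3 ≈ 6746.6 mm ≈ 6.75 m.

6.75 m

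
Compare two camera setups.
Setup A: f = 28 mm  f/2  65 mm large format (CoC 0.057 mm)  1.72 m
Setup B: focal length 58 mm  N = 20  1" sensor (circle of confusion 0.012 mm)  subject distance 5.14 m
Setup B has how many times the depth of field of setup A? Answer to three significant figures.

Setup A: H = 28²/(2×0.057) + 28 ≈ 6905.2 mm; DoF = Df − Dn = 2281.26 − 1380.38 ≈ 900.88 mm.
Setup B: H = 58²/(20×0.012) + 58 ≈ 14074.7 mm; DoF = Df − Dn = 8063.6 − 3772.3 ≈ 4291.3 mm.
Ratio = 4291.3 / 900.88 ≈ 4.76.

4.76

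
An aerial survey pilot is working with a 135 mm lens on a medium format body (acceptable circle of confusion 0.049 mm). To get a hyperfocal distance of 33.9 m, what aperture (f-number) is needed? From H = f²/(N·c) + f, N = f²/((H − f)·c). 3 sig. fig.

Rearrange H = f²/(N·c) + f for N: N = f² / ((H − f)·c).
N = 135² / ((33900 − 135) × 0.049) = 18225 / 1654 ≈ 11.

f/11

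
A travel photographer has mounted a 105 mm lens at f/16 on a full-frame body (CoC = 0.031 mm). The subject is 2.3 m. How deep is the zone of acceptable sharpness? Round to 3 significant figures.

Hyperfocal distance H = f²/(N·c) + f = 105²/(16 × 0.031) + 105 = 11025/0.496 + 105 ≈ 22332.8 mm ≈ 22.33 m.
Near limit Dn = s·(H − f)/(H + s − 2f) = 2300 × (22332.8 − 105) / (22332.8 + 2300 − 2 × 105) = 2300 × 22227.8 / 24422.8 ≈ 2093.29 mm.
Far limit Df = s·(H − f)/(H − s) = 2300 × (22332.8 − 105) / (22332.8 − 2300) = 2300 × 22227.8 / 20032.8 ≈ 2552.01 mm.
Depth of field = Df − Dn = 2552.01 − 2093.29 ≈ 458.72 mm.

459 mm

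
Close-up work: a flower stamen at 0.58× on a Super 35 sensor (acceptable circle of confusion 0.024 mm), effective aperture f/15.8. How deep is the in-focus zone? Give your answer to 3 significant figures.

2.25 mm

At magnification m, DoF ≈ 2·N_eff·c/m² = 2 × 15.8 × 0.024 / 0.58² = 0.7584 / 0.3364 ≈ 2.25 mm.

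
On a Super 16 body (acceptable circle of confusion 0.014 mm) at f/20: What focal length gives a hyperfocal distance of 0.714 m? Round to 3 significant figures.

14.0 mm

From H = f²/(N·c) + f, with f ≪ H: f ≈ √(H·N·c) = √(714 × 20 × 0.014) = √199.92 ≈ 14.14 mm.
Exact: f² + N·c·f − N·c·H = 0 ⇒ f = (−N·c + √((N·c)² + 4·N·c·H))/2 = (−0.28 + √799.76)/2 ≈ 14.000 mm ≈ 14.0 mm.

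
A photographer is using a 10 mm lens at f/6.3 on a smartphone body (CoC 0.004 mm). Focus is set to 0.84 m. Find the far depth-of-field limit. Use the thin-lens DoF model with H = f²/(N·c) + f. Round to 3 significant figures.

Hyperfocal distance H = f²/(N·c) + f = 10²/(6.3 × 0.004) + 10 = 100/0.0252 + 10 ≈ 3978.3 mm ≈ 3.978 m.
Far limit Df = s·(H − f)/(H − s) = 840 × (3978.3 − 10) / (3978.3 − 840) = 840 × 3968.3 / 3138.3 ≈ 1062.2 mm ≈ 1.06 m.

1.06 m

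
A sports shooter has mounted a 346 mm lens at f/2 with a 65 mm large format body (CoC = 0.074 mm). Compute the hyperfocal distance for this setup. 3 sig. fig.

Hyperfocal distance H = f²/(N·c) + f = 346²/(2 × 0.074) + 346 = 119716/0.148 + 346 ≈ 809237.9 mm ≈ 809 m.

809 m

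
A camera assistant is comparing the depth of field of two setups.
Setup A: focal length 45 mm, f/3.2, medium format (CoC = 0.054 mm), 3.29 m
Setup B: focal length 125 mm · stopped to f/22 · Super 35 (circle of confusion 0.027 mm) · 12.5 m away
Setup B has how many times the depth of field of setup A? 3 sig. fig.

7.65

Setup A: H = 45²/(3.2×0.054) + 45 ≈ 11763.8 mm; DoF = Df − Dn = 4549.9 − 2576.5 ≈ 1973.4 mm.
Setup B: H = 125²/(22×0.027) + 125 ≈ 26429.7 mm; DoF = Df − Dn = 23605 − 8501 ≈ 15104 mm.
Ratio = 15104 / 1973.4 ≈ 7.65.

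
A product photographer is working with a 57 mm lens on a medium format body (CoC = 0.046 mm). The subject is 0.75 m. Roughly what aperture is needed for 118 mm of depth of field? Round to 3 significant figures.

f/7.97

Write h = H − f = f²/(N·c). The thin-lens limits are Dn = s·h/(h + (s−f)) and Df = s·h/(h − (s−f)), so DoF = Df − Dn = 2·s·(s−f)·h / (h² − (s−f)²).
That is a quadratic in h: DoF·h² − 2·s·(s−f)·h − DoF·(s−f)² = 0 ⇒ h = (s−f)·(s + √(s² + DoF²)) / DoF = 693 × (750 + √(750² + 118²)) / 118 = 693 × (750 + 759.226) / 118 ≈ 8863.5 mm.
Then N = f²/(c·h) = 57² / (0.046 × 8863.5) = 3249 / 407.72 ≈ 7.97.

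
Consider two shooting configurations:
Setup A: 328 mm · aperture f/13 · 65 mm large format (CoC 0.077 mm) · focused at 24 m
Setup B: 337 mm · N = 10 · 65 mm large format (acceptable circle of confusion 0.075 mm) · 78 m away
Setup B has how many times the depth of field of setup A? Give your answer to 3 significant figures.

Setup A: H = 328²/(13×0.077) + 328 ≈ 107804.5 mm; DoF = Df − Dn = 30779 − 19668 ≈ 11111 mm.
Setup B: H = 337²/(10×0.075) + 337 ≈ 151762.3 mm; DoF = Df − Dn = 160125 − 51557 ≈ 108568 mm.
Ratio = 108568 / 11111 ≈ 9.77.

9.77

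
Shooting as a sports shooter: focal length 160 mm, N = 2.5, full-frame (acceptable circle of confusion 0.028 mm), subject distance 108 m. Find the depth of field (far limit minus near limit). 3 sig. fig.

69.8 m

Hyperfocal distance H = f²/(N·c) + f = 160²/(2.5 × 0.028) + 160 = 25600/0.07 + 160 ≈ 365874.3 mm ≈ 365.9 m.
Near limit Dn = s·(H − f)/(H + s − 2f) = 108000 × (365874.3 − 160) / (365874.3 + 108000 − 2 × 160) = 108000 × 365714.3 / 473554.3 ≈ 83406 mm.
Far limit Df = s·(H − f)/(H − s) = 108000 × (365874.3 − 160) / (365874.3 − 108000) = 108000 × 365714.3 / 257874.3 ≈ 153164 mm.
Depth of field = Df − Dn = 153164 − 83406 ≈ 69758 mm ≈ 69.8 m.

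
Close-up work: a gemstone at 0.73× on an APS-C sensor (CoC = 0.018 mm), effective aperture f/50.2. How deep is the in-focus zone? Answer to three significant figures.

At magnification m, DoF ≈ 2·N_eff·c/m² = 2 × 50.2 × 0.018 / 0.73² = 1.807 / 0.5329 ≈ 3.39 mm.

3.39 mm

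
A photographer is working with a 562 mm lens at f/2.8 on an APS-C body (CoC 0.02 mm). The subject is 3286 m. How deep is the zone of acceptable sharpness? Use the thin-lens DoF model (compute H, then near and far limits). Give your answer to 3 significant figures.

Hyperfocal distance H = f²/(N·c) + f = 562²/(2.8 × 0.02) + 562 = 315844/0.056 + 562 ≈ 5640633.4 mm ≈ 5641 m.
Near limit Dn = s·(H − f)/(H + s − 2f) = 3286000 × (5640633.4 − 562) / (5640633.4 + 3286000 − 2 × 562) = 3286000 × 5640071.4 / 8925509.4 ≈ 2076439 mm.
Far limit Df = s·(H − f)/(H − s) = 3286000 × (5640633.4 − 562) / (5640633.4 − 3286000) = 3286000 × 5640071.4 / 2354633.4 ≈ 7870981 mm.
Depth of field = Df − Dn = 7870981 − 2076439 ≈ 5794542 mm ≈ 5790 m.

5790 m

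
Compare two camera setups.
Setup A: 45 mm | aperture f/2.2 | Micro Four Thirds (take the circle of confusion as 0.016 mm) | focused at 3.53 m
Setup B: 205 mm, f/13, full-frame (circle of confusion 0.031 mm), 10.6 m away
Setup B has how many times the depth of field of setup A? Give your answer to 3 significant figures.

4.97

Setup A: H = 45²/(2.2×0.016) + 45 ≈ 57573.4 mm; DoF = Df − Dn = 3757.63 − 3328.37 ≈ 429.26 mm.
Setup B: H = 205²/(13×0.031) + 205 ≈ 104485.4 mm; DoF = Df − Dn = 11773.6 − 9639.1 ≈ 2134.5 mm.
Ratio = 2134.5 / 429.26 ≈ 4.97.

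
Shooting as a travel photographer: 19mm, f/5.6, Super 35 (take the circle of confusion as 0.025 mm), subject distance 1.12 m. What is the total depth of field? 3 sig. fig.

1.17 m

Hyperfocal distance H = f²/(N·c) + f = 19²/(5.6 × 0.025) + 19 = 361/0.14 + 19 ≈ 2597.6 mm ≈ 2.598 m.
Near limit Dn = s·(H − f)/(H + s − 2f) = 1120 × (2597.6 − 19) / (2597.6 + 1120 − 2 × 19) = 1120 × 2578.6 / 3679.6 ≈ 784.9 mm.
Far limit Df = s·(H − f)/(H − s) = 1120 × (2597.6 − 19) / (2597.6 − 1120) = 1120 × 2578.6 / 1477.6 ≈ 1954.6 mm.
Depth of field = Df − Dn = 1954.6 − 784.9 ≈ 1169.7 mm ≈ 1.17 m.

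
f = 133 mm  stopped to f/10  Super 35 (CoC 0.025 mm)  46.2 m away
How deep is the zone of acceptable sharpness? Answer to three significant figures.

Hyperfocal distance H = f²/(N·c) + f = 133²/(10 × 0.025) + 133 = 17689/0.25 + 133 ≈ 70889.0 mm ≈ 70.89 m.
Near limit Dn = s·(H − f)/(H + s − 2f) = 46200 × (70889.0 − 133) / (70889.0 + 46200 − 2 × 133) = 46200 × 70756.0 / 116823.0 ≈ 27982 mm.
Far limit Df = s·(H − f)/(H − s) = 46200 × (70889.0 − 133) / (70889.0 − 46200) = 46200 × 70756.0 / 24689.0 ≈ 132404 mm.
Depth of field = Df − Dn = 132404 − 27982 ≈ 104422 mm ≈ 104 m.

104 m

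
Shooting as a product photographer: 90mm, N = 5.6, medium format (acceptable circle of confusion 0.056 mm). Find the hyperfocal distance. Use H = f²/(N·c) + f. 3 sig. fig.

25.9 m

Hyperfocal distance H = f²/(N·c) + f = 90²/(5.6 × 0.056) + 90 = 8100/0.3136 + 90 ≈ 25919.1 mm ≈ 25.9 m.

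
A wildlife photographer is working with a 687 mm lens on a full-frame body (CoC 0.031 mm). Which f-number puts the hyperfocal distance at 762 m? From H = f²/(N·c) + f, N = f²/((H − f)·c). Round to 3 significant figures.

f/20

Rearrange H = f²/(N·c) + f for N: N = f² / ((H − f)·c).
N = 687² / ((762000 − 687) × 0.031) = 471969 / 23601 ≈ 20.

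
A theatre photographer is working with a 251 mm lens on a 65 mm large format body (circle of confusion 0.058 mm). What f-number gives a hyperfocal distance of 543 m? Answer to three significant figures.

Rearrange H = f²/(N·c) + f for N: N = f² / ((H − f)·c).
N = 251² / ((543000 − 251) × 0.058) = 63001 / 31479 ≈ 2.00.

f/2.00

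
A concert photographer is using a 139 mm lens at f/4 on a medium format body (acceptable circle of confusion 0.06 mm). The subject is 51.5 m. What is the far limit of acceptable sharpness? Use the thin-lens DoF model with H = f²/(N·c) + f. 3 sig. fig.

142 m

Hyperfocal distance H = f²/(N·c) + f = 139²/(4 × 0.06) + 139 = 19321/0.24 + 139 ≈ 80643.2 mm ≈ 80.64 m.
Far limit Df = s·(H − f)/(H − s) = 51500 × (80643.2 − 139) / (80643.2 − 51500) = 51500 × 80504.2 / 29143.2 ≈ 142262 mm ≈ 142 m.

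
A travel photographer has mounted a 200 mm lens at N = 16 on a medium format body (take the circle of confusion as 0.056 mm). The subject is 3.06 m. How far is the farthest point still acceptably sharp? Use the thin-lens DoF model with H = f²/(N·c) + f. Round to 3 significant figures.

3.27 m

Hyperfocal distance H = f²/(N·c) + f = 200²/(16 × 0.056) + 200 = 40000/0.896 + 200 ≈ 44842.9 mm ≈ 44.84 m.
Far limit Df = s·(H − f)/(H − s) = 3060 × (44842.9 − 200) / (44842.9 − 3060) = 3060 × 44642.9 / 41782.9 ≈ 3269.5 mm ≈ 3.27 m.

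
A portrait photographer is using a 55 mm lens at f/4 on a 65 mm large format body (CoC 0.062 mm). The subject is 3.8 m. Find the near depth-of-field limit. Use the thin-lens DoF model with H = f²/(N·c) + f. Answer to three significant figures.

Hyperfocal distance H = f²/(N·c) + f = 55²/(4 × 0.062) + 55 = 3025/0.248 + 55 ≈ 12252.6 mm ≈ 12.25 m.
Near limit Dn = s·(H − f)/(H + s − 2f) = 3800 × (12252.6 − 55) / (12252.6 + 3800 − 2 × 55) = 3800 × 12197.6 / 15942.6 ≈ 2907.4 mm ≈ 2.91 m.

2.91 m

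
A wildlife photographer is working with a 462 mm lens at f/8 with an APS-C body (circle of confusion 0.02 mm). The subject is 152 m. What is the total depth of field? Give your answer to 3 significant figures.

35.0 m

Hyperfocal distance H = f²/(N·c) + f = 462²/(8 × 0.02) + 462 = 213444/0.16 + 462 ≈ 1334487.0 mm ≈ 1334 m.
Near limit Dn = s·(H − f)/(H + s − 2f) = 152000 × (1334487.0 − 462) / (1334487.0 + 152000 − 2 × 462) = 152000 × 1334025.0 / 1485563.0 ≈ 136495 mm.
Far limit Df = s·(H − f)/(H − s) = 152000 × (1334487.0 − 462) / (1334487.0 − 152000) = 152000 × 1334025.0 / 1182487.0 ≈ 171479 mm.
Depth of field = Df − Dn = 171479 − 136495 ≈ 34984 mm ≈ 35.0 m.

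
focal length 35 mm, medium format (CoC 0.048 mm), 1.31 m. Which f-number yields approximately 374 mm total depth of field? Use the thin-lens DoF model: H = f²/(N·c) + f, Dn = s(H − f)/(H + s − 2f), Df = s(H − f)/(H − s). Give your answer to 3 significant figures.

Write h = H − f = f²/(N·c). The thin-lens limits are Dn = s·h/(h + (s−f)) and Df = s·h/(h − (s−f)), so DoF = Df − Dn = 2·s·(s−f)·h / (h² − (s−f)²).
That is a quadratic in h: DoF·h² − 2·s·(s−f)·h − DoF·(s−f)² = 0 ⇒ h = (s−f)·(s + √(s² + DoF²)) / DoF = 1275 × (1310 + √(1310² + 374²)) / 374 = 1275 × (1310 + 1362.34) / 374 ≈ 9110.3 mm.
Then N = f²/(c·h) = 35² / (0.048 × 9110.3) = 1225 / 437.29 ≈ 2.80.

f/2.80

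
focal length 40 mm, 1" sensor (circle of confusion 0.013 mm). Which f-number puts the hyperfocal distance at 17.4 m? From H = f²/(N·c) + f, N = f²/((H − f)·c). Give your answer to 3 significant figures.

Rearrange H = f²/(N·c) + f for N: N = f² / ((H − f)·c).
N = 40² / ((17400 − 40) × 0.013) = 1600 / 225.7 ≈ 7.09.

f/7.09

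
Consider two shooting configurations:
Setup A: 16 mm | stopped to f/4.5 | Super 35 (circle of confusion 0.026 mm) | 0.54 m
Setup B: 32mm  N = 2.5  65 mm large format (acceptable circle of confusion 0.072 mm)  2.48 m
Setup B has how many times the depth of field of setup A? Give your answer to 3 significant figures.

Setup A: H = 16²/(4.5×0.026) + 16 ≈ 2204.0 mm; DoF = Df − Dn = 710.04 − 435.67 ≈ 274.37 mm.
Setup B: H = 32²/(2.5×0.072) + 32 ≈ 5720.9 mm; DoF = Df − Dn = 4353.3 − 1733.9 ≈ 2619.4 mm.
Ratio = 2619.4 / 274.37 ≈ 9.55.

9.55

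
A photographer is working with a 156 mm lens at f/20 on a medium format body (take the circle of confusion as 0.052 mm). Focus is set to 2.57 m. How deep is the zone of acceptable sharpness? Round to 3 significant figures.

0.536 m

Hyperfocal distance H = f²/(N·c) + f = 156²/(20 × 0.052) + 156 = 24336/1.04 + 156 ≈ 23556.0 mm ≈ 23.56 m.
Near limit Dn = s·(H − f)/(H + s − 2f) = 2570 × (23556.0 − 156) / (23556.0 + 2570 − 2 × 156) = 2570 × 23400.0 / 25814.0 ≈ 2329.67 mm.
Far limit Df = s·(H − f)/(H − s) = 2570 × (23556.0 − 156) / (23556.0 − 2570) = 2570 × 23400.0 / 20986.0 ≈ 2865.62 mm.
Depth of field = Df − Dn = 2865.62 − 2329.67 ≈ 535.95 mm ≈ 0.536 m.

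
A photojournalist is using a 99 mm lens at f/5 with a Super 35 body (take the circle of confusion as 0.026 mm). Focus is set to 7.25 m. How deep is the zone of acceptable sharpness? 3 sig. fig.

1.39 m

Hyperfocal distance H = f²/(N·c) + f = 99²/(5 × 0.026) + 99 = 9801/0.13 + 99 ≈ 75491.3 mm ≈ 75.49 m.
Near limit Dn = s·(H − f)/(H + s − 2f) = 7250 × (75491.3 − 99) / (75491.3 + 7250 − 2 × 99) = 7250 × 75392.3 / 82543.3 ≈ 6621.9 mm.
Far limit Df = s·(H − f)/(H − s) = 7250 × (75491.3 − 99) / (75491.3 − 7250) = 7250 × 75392.3 / 68241.3 ≈ 8009.7 mm.
Depth of field = Df − Dn = 8009.7 − 6621.9 ≈ 1387.8 mm ≈ 1.39 m.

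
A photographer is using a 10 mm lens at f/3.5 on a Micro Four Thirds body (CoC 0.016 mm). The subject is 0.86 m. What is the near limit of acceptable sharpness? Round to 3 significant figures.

0.583 m

Hyperfocal distance H = f²/(N·c) + f = 10²/(3.5 × 0.016) + 10 = 100/0.056 + 10 ≈ 1795.7 mm ≈ 1.796 m.
Near limit Dn = s·(H − f)/(H + s − 2f) = 860 × (1795.7 − 10) / (1795.7 + 860 − 2 × 10) = 860 × 1785.7 / 2635.7 ≈ 582.66 mm ≈ 0.583 m.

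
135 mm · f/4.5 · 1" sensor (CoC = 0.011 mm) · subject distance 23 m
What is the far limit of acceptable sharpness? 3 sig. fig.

24.5 m

Hyperfocal distance H = f²/(N·c) + f = 135²/(4.5 × 0.011) + 135 = 18225/0.0495 + 135 ≈ 368316.8 mm ≈ 368.3 m.
Far limit Df = s·(H − f)/(H − s) = 23000 × (368316.8 − 135) / (368316.8 − 23000) = 23000 × 368181.8 / 345316.8 ≈ 24523 mm ≈ 24.5 m.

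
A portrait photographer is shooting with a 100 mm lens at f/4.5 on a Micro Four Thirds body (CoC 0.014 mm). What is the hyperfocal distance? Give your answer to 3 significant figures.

Hyperfocal distance H = f²/(N·c) + f = 100²/(4.5 × 0.014) + 100 = 10000/0.063 + 100 ≈ 158830.2 mm ≈ 159 m.

159 m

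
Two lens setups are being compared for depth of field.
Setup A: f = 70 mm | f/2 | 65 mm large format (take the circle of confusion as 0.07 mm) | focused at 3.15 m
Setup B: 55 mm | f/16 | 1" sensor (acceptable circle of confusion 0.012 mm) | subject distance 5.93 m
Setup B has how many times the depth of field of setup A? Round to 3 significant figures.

9.19

Setup A: H = 70²/(2×0.07) + 70 ≈ 35070.0 mm; DoF = Df − Dn = 3453.95 − 2895.22 ≈ 558.73 mm.
Setup B: H = 55²/(16×0.012) + 55 ≈ 15810.2 mm; DoF = Df − Dn = 9456.1 − 4319.3 ≈ 5136.8 mm.
Ratio = 5136.8 / 558.73 ≈ 9.19.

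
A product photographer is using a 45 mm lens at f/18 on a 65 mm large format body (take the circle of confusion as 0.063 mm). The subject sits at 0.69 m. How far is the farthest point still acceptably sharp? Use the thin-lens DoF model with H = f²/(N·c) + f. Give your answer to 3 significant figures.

1.08 m

Hyperfocal distance H = f²/(N·c) + f = 45²/(18 × 0.063) + 45 = 2025/1.134 + 45 ≈ 1830.7 mm ≈ 1.831 m.
Far limit Df = s·(H − f)/(H − s) = 690 × (1830.7 − 45) / (1830.7 − 690) = 690 × 1785.7 / 1140.7 ≈ 1080.2 mm ≈ 1.08 m.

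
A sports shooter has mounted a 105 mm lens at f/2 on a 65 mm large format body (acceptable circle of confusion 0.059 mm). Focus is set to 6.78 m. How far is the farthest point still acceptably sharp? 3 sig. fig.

7.30 m

Hyperfocal distance H = f²/(N·c) + f = 105²/(2 × 0.059) + 105 = 11025/0.118 + 105 ≈ 93537.2 mm ≈ 93.54 m.
Far limit Df = s·(H − f)/(H − s) = 6780 × (93537.2 − 105) / (93537.2 − 6780) = 6780 × 93432.2 / 86757.2 ≈ 7301.6 mm ≈ 7.30 m.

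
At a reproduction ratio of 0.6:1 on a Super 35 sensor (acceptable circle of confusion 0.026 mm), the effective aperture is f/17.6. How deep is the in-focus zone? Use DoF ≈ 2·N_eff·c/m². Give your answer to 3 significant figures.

At magnification m, DoF ≈ 2·N_eff·c/m² = 2 × 17.6 × 0.026 / 0.6² = 0.9152 / 0.36 ≈ 2.54 mm.

2.54 mm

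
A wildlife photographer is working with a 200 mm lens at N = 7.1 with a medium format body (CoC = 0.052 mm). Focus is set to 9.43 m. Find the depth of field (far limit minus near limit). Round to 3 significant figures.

Hyperfocal distance H = f²/(N·c) + f = 200²/(7.1 × 0.052) + 200 = 40000/0.3692 + 200 ≈ 108542.4 mm ≈ 108.5 m.
Near limit Dn = s·(H − f)/(H + s − 2f) = 9430 × (108542.4 − 200) / (108542.4 + 9430 − 2 × 200) = 9430 × 108342.4 / 117572.4 ≈ 8689.7 mm.
Far limit Df = s·(H − f)/(H − s) = 9430 × (108542.4 − 200) / (108542.4 − 9430) = 9430 × 108342.4 / 99112.4 ≈ 10308.2 mm.
Depth of field = Df − Dn = 10308.2 − 8689.7 ≈ 1618.5 mm ≈ 1.62 m.

1.62 m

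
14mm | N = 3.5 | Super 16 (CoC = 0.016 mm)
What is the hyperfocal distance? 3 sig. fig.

3.51 m

Hyperfocal distance H = f²/(N·c) + f = 14²/(3.5 × 0.016) + 14 = 196/0.056 + 14 ≈ 3514.0 mm ≈ 3.51 m.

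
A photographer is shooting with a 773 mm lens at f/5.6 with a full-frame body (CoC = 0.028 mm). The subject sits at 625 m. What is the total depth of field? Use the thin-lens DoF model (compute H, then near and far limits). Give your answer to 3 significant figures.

Hyperfocal distance H = f²/(N·c) + f = 773²/(5.6 × 0.028) + 773 = 597529/0.1568 + 773 ≈ 3811544.7 mm ≈ 3812 m.
Near limit Dn = s·(H − f)/(H + s − 2f) = 625000 × (3811544.7 − 773) / (3811544.7 + 625000 − 2 × 773) = 625000 × 3810771.7 / 4434998.7 ≈ 537031 mm.
Far limit Df = s·(H − f)/(H − s) = 625000 × (3811544.7 − 773) / (3811544.7 − 625000) = 625000 × 3810771.7 / 3186544.7 ≈ 747434 mm.
Depth of field = Df − Dn = 747434 − 537031 ≈ 210403 mm ≈ 210 m.

210 m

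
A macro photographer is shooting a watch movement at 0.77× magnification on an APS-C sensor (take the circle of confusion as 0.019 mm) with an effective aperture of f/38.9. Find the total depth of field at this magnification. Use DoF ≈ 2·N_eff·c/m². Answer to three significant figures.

At magnification m, DoF ≈ 2·N_eff·c/m² = 2 × 38.9 × 0.019 / 0.77² = 1.478 / 0.5929 ≈ 2.49 mm.

2.49 mm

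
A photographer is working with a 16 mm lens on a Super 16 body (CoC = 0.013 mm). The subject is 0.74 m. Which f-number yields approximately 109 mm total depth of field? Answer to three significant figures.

f/1.99

Write h = H − f = f²/(N·c). The thin-lens limits are Dn = s·h/(h + (s−f)) and Df = s·h/(h − (s−f)), so DoF = Df − Dn = 2·s·(s−f)·h / (h² − (s−f)²).
That is a quadratic in h: DoF·h² − 2·s·(s−f)·h − DoF·(s−f)² = 0 ⇒ h = (s−f)·(s + √(s² + DoF²)) / DoF = 724 × (740 + √(740² + 109²)) / 109 = 724 × (740 + 747.985) / 109 ≈ 9883.5 mm.
Then N = f²/(c·h) = 16² / (0.013 × 9883.5) = 256 / 128.49 ≈ 1.99.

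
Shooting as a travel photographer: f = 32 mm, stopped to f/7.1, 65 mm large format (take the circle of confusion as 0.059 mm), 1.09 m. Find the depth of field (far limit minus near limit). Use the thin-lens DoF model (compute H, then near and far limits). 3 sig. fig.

Hyperfocal distance H = f²/(N·c) + f = 32²/(7.1 × 0.059) + 32 = 1024/0.4189 + 32 ≈ 2476.5 mm ≈ 2.476 m.
Near limit Dn = s·(H − f)/(H + s − 2f) = 1090 × (2476.5 − 32) / (2476.5 + 1090 − 2 × 32) = 1090 × 2444.5 / 3502.5 ≈ 760.7 mm.
Far limit Df = s·(H − f)/(H − s) = 1090 × (2476.5 − 32) / (2476.5 − 1090) = 1090 × 2444.5 / 1386.5 ≈ 1921.8 mm.
Depth of field = Df − Dn = 1921.8 − 760.7 ≈ 1161.1 mm ≈ 1.16 m.

1.16 m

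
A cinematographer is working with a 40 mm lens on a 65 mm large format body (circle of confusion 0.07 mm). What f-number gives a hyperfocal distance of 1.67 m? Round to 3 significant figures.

Rearrange H = f²/(N·c) + f for N: N = f² / ((H − f)·c).
N = 40² / ((1670 − 40) × 0.07) = 1600 / 114.1 ≈ 14.

f/14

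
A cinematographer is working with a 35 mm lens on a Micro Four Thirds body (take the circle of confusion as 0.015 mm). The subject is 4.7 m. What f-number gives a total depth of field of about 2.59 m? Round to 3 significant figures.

Write h = H − f = f²/(N·c). The thin-lens limits are Dn = s·h/(h + (s−f)) and Df = s·h/(h − (s−f)), so DoF = Df − Dn = 2·s·(s−f)·h / (h² − (s−f)²).
That is a quadratic in h: DoF·h² − 2·s·(s−f)·h − DoF·(s−f)² = 0 ⇒ h = (s−f)·(s + √(s² + DoF²)) / DoF = 4665 × (4700 + √(4700² + 2590²)) / 2590 = 4665 × (4700 + 5366.39) / 2590 ≈ 18131 mm.
Then N = f²/(c·h) = 35² / (0.015 × 18131) = 1225 / 271.97 ≈ 4.50.

f/4.50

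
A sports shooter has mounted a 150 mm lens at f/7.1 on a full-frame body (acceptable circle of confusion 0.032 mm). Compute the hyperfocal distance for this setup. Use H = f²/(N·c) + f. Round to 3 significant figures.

99.2 m

Hyperfocal distance H = f²/(N·c) + f = 150²/(7.1 × 0.032) + 150 = 22500/0.2272 + 150 ≈ 99181.7 mm ≈ 99.2 m.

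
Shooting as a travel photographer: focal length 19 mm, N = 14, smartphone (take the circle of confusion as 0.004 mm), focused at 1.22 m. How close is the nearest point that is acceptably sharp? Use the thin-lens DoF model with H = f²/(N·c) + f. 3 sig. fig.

Hyperfocal distance H = f²/(N·c) + f = 19²/(14 × 0.004) + 19 = 361/0.056 + 19 ≈ 6465.4 mm ≈ 6.465 m.
Near limit Dn = s·(H − f)/(H + s − 2f) = 1220 × (6465.4 − 19) / (6465.4 + 1220 − 2 × 19) = 1220 × 6446.4 / 7647.4 ≈ 1028.4 mm ≈ 1.03 m.

1.03 m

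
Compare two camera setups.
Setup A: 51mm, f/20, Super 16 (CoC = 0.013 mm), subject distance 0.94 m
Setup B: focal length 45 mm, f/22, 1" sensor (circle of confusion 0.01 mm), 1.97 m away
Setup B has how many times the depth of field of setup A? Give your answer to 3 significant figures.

Setup A: H = 51²/(20×0.013) + 51 ≈ 10054.8 mm; DoF = Df − Dn = 1031.68 − 863.28 ≈ 168.40 mm.
Setup B: H = 45²/(22×0.01) + 45 ≈ 9249.5 mm; DoF = Df − Dn = 2490.95 − 1629.26 ≈ 861.69 mm.
Ratio = 861.69 / 168.40 ≈ 5.12.

5.12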